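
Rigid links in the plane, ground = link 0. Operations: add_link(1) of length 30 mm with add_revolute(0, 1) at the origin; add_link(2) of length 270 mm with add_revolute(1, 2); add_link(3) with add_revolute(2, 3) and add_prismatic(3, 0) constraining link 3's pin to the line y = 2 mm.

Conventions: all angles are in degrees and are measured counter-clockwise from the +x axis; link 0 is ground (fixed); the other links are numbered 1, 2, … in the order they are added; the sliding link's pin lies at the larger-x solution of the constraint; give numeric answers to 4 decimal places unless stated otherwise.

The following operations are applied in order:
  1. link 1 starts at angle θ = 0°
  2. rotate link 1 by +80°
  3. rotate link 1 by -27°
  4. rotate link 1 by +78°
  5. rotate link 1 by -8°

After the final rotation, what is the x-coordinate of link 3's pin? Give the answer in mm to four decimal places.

geometry: r = 30 mm, L = 270 mm, e = 2 mm; θ starts at 0°
rotate link 1 by +80°: θ ← 0° +80° = 80°
rotate link 1 by -27°: θ ← 80° -27° = 53°
rotate link 1 by +78°: θ ← 53° +78° = 131°
rotate link 1 by -8°: θ ← 131° -8° = 123°
crank pin P = (r cos θ, r sin θ) = (-16.339171, 25.160117)
h = r sin θ − e = 25.160117 − 2 = 23.160117
x = r cos θ + √(L² − h²) = -16.339171 + 269.004849 = 252.665678

252.6657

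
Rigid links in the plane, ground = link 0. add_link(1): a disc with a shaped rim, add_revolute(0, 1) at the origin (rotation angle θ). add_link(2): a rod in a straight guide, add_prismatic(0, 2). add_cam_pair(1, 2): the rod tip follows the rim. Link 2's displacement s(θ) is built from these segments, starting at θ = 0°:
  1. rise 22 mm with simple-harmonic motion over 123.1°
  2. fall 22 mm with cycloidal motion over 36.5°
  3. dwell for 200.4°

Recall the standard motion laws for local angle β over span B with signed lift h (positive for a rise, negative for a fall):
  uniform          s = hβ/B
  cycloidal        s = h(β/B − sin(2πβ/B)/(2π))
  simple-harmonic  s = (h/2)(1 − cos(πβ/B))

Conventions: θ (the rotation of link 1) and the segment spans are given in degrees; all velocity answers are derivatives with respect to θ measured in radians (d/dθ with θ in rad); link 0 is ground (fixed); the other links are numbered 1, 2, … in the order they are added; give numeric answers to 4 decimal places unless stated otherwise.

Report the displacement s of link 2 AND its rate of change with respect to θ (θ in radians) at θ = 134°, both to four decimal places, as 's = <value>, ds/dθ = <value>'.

segment 1 (0° to 123.1°, simple-harmonic, h = 22) is passed completely: s = 0.0000 + (22) = 22.0000
θ = 134° falls in segment 2 (123.1° to 159.6°, cycloidal, h = -22): β = 134 − 123.1 = 10.9°, B = 36.5°; Δs = -22·(0.2986 − sin(2π·0.2986)/(2π)) = -3.2306; s = 22.0000 − 3.2306 = 18.7694
velocity in seg [123.1°–159.6°] (cycloidal), θ in radians: β = 10.9° = 0.1902 rad, B = 36.5° = 0.6370 rad; ds/dθ = (h/B)(1 − cos(2πβ/B)) = ((-22)/0.6370)(1 − cos(2π·0.2986)) = -44.923087 mm/rad

s = 18.7694, ds/dθ = -44.9231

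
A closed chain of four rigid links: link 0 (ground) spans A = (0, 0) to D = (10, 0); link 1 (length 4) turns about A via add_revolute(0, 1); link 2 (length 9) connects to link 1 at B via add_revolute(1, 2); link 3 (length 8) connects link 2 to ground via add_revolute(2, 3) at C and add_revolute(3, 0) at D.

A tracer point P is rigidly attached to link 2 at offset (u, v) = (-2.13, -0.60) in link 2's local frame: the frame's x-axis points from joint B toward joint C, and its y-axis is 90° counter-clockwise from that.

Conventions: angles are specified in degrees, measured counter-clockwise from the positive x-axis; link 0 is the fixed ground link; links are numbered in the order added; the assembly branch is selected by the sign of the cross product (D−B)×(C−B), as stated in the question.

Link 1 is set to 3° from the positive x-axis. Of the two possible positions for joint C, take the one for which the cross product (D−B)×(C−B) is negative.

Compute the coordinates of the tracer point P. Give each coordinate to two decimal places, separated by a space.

A=(0,0), D=(10.00,0)
B = A + 4.00·(cos3°, sin3°) = (3.9945, 0.2093)
|BD| = 6.0091
circle(B,9.00) ∩ circle(D,8.00): a=4.4191, h=7.8404
  candidates: C₊=(8.6841,7.8910) cross=47.114; C₋=(8.1378,-7.7802) cross=-47.114
  branch - wants cross < 0 → take C=(8.1378,-7.7802) (cross=-47.114)
ex = (C−B)/|BC| = (0.4604,-0.8877); ey = (0.8877,0.4604)
P = B + -2.13·ex + -0.60·ey = (2.4813,1.8240)

2.48 1.82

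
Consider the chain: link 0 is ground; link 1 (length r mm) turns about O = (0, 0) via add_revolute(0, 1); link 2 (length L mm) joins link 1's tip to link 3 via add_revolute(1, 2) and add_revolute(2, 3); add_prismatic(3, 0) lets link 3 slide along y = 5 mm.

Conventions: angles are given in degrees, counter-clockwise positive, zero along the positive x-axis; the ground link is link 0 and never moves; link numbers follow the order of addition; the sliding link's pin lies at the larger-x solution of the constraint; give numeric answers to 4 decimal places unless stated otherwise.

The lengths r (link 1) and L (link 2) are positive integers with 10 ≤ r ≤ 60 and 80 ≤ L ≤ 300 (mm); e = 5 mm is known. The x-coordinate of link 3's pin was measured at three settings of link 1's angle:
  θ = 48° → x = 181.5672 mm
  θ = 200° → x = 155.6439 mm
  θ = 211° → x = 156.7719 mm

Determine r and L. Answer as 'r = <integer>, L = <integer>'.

constraint per measurement: (x − r cos θ)² + (r sin θ − e)² = L²
subtracting the θ₁ and θ₂ equations cancels the r² and L² terms:
r = (x₁² − x₂²) / (2[(x₁cos θ₁ + e sin θ₁) − (x₂cos θ₂ + e sin θ₂)]) = 16.0000 → r = 16
L² = (x₁ − r cos θ₁)² + (r sin θ₁ − e)² = 29240.9955 → L = 171.0000 → L = 171
check at θ₃=211°: x = 156.7719 (printed 156.7719) ✓

r = 16, L = 171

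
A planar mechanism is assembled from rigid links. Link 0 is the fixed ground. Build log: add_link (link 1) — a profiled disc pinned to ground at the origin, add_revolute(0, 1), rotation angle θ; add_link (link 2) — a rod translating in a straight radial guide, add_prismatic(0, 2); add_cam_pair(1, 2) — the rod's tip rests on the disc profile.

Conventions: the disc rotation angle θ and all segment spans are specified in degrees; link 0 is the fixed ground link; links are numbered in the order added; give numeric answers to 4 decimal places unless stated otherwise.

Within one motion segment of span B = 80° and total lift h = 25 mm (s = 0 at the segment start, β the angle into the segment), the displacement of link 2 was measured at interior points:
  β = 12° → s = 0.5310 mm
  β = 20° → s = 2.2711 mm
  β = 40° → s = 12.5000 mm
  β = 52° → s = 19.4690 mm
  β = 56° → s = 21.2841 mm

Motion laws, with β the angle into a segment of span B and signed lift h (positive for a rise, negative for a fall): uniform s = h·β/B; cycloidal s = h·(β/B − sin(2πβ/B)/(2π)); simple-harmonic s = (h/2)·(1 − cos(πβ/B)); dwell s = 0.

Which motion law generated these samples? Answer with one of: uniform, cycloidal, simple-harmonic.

candidates at β/B = r: uniform s = h·r (linear in β); cycloidal s = h·(r − sin(2πr)/(2π)); simple-harmonic s = (h/2)(1 − cos(πr))
β=12°: printed 0.5310 | uniform 3.7500, cycloidal 0.5310, simple-harmonic 1.3624
β=20°: printed 2.2711 | uniform 6.2500, cycloidal 2.2711, simple-harmonic 3.6612
β=40°: printed 12.5000 | uniform 12.5000, cycloidal 12.5000, simple-harmonic 12.5000
β=52°: printed 19.4690 | uniform 16.2500, cycloidal 19.4690, simple-harmonic 18.1749
β=56°: printed 21.2841 | uniform 17.5000, cycloidal 21.2841, simple-harmonic 19.8473
only one law matches every sample → cycloidal

cycloidal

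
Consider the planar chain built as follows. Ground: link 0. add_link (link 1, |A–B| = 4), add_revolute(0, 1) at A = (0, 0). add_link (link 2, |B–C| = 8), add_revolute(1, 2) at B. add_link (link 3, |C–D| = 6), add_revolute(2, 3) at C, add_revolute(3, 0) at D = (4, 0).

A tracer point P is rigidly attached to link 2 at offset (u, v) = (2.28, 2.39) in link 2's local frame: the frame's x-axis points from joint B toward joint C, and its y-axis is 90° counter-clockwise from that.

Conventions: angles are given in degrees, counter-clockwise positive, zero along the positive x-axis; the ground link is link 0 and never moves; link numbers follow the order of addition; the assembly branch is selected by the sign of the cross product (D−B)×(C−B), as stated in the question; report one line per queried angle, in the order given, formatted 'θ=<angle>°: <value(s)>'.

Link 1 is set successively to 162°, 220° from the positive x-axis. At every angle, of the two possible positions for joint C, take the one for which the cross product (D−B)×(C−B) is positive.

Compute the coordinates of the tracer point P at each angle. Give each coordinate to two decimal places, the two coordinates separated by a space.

A=(0,0), D=(4.00,0)
θ=162°: B = A + 4.00·(cos162°, sin162°) = (-3.8042, 1.2361)
θ=162°: |BD| = 7.9015
θ=162°: circle(B,8.00) ∩ circle(D,6.00): a=5.7226, h=5.5904
θ=162°:   candidates: C₊=(2.7224,5.8624) cross=44.172; C₋=(0.9734,-5.1807) cross=-44.172
θ=162°:   branch + wants cross > 0 → take C=(2.7224,5.8624) (cross=44.172)
θ=162°: ex = (C−B)/|BC| = (0.8158,0.5783); ey = (-0.5783,0.8158)
θ=162°: P = B + 2.28·ex + 2.39·ey = (-3.3263,4.5044)
θ=220°: B = A + 4.00·(cos220°, sin220°) = (-3.0642, -2.5712)
θ=220°: |BD| = 7.5175
θ=220°: circle(B,8.00) ∩ circle(D,6.00): a=5.6211, h=5.6924
θ=220°:   candidates: C₊=(0.2710,4.7005) cross=42.793; C₋=(4.1648,-5.9977) cross=-42.793
θ=220°:   branch + wants cross > 0 → take C=(0.2710,4.7005) (cross=42.793)
θ=220°: ex = (C−B)/|BC| = (0.4169,0.9090); ey = (-0.9090,0.4169)
θ=220°: P = B + 2.28·ex + 2.39·ey = (-4.2861,0.4976)

θ=162°: -3.33 4.50
θ=220°: -4.29 0.50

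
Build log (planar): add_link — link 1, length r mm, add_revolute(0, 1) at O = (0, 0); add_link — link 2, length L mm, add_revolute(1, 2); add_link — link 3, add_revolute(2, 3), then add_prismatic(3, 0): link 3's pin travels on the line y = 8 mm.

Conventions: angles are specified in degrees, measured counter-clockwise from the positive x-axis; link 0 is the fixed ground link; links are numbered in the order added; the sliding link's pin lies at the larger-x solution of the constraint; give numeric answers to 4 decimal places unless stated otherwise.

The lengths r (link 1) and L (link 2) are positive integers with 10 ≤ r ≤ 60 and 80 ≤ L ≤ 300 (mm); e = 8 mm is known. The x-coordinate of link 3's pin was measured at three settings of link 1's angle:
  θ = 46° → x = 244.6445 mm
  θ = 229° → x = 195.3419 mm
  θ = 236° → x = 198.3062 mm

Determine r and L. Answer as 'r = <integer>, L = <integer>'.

constraint per measurement: (x − r cos θ)² + (r sin θ − e)² = L²
subtracting the θ₁ and θ₂ equations cancels the r² and L² terms:
r = (x₁² − x₂²) / (2[(x₁cos θ₁ + e sin θ₁) − (x₂cos θ₂ + e sin θ₂)]) = 35.0000 → r = 35
L² = (x₁ − r cos θ₁)² + (r sin θ₁ − e)² = 48840.9966 → L = 221.0000 → L = 221
check at θ₃=236°: x = 198.3062 (printed 198.3062) ✓

r = 35, L = 221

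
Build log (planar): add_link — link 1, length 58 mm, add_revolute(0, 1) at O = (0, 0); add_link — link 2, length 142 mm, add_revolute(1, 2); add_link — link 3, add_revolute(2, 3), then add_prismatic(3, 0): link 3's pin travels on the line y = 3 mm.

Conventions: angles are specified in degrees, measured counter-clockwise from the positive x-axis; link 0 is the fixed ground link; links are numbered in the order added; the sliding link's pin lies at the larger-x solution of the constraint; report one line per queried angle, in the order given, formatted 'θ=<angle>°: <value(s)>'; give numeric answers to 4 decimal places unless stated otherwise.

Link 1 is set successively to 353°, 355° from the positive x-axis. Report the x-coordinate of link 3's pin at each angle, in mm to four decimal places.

geometry: r = 58 mm, L = 142 mm, e = 3 mm
θ=353°: crank pin P = (r cos θ, r sin θ) = (57.567677, -7.068422)
θ=353°: h = r sin θ − e = -7.068422 − 3 = -10.068422
θ=353°: x = r cos θ + √(L² − h²) = 57.567677 + 141.642603 = 199.210279
θ=355°: crank pin P = (r cos θ, r sin θ) = (57.779292, -5.055033)
θ=355°: h = r sin θ − e = -5.055033 − 3 = -8.055033
θ=355°: x = r cos θ + √(L² − h²) = 57.779292 + 141.771353 = 199.550645

θ=353°: 199.2103
θ=355°: 199.5506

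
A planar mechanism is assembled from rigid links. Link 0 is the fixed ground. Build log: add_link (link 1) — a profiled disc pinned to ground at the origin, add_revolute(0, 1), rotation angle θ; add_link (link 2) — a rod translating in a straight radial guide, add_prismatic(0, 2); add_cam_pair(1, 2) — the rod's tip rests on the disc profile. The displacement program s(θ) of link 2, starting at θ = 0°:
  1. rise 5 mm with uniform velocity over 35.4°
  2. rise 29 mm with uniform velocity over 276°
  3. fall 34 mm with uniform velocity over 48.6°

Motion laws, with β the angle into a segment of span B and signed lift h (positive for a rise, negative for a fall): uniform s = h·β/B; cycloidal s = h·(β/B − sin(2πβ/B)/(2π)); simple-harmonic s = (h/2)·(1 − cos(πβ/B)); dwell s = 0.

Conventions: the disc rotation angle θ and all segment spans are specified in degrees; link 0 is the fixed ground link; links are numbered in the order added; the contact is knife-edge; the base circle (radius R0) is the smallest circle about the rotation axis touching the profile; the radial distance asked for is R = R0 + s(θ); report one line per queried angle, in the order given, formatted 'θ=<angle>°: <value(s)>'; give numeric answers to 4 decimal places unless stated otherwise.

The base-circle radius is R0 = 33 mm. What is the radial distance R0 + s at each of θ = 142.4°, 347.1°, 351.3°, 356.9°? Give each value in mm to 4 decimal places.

seg 1 [0°–35.4°] uniform, h=5: full span → s += 5 → s = 5.0000
seg 2 [35.4°–311.4°] uniform, h=29: θ=142.4° here. β=107, B=276. 29·107/276 = 11.2428 → s = 16.2428
seg 2 [35.4°–311.4°] uniform, h=29: full span → s += 29 → s = 34.0000
seg 3 [311.4°–360°] uniform, h=-34: θ=347.1° here. β=35.7, B=48.6. -34·35.7/48.6 = -24.9753 → s = 9.0247
seg 3 [311.4°–360°] uniform, h=-34: θ=351.3° here. β=39.9, B=48.6. -34·39.9/48.6 = -27.9136 → s = 6.0864
seg 3 [311.4°–360°] uniform, h=-34: θ=356.9° here. β=45.5, B=48.6. -34·45.5/48.6 = -31.8313 → s = 2.1687
θ=142.4°: R = R0 + s = 33 + 16.2428 = 49.2428
θ=347.1°: R = R0 + s = 33 + 9.0247 = 42.0247
θ=351.3°: R = R0 + s = 33 + 6.0864 = 39.0864
θ=356.9°: R = R0 + s = 33 + 2.1687 = 35.1687

θ=142.4°: 49.2428
θ=347.1°: 42.0247
θ=351.3°: 39.0864
θ=356.9°: 35.1687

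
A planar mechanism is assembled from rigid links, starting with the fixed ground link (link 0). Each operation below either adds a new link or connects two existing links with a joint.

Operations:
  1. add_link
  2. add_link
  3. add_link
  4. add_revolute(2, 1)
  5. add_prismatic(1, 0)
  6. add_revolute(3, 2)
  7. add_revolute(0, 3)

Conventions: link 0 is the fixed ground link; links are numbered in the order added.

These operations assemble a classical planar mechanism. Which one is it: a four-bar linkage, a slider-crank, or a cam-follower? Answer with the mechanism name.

links: 4 (incl. ground); joints: 3 revolute, 1 prismatic, 0 higher (cam) pair, forming one closed loop
4 links, 3 revolutes + 1 prismatic in one loop → slider-crank

slider-crank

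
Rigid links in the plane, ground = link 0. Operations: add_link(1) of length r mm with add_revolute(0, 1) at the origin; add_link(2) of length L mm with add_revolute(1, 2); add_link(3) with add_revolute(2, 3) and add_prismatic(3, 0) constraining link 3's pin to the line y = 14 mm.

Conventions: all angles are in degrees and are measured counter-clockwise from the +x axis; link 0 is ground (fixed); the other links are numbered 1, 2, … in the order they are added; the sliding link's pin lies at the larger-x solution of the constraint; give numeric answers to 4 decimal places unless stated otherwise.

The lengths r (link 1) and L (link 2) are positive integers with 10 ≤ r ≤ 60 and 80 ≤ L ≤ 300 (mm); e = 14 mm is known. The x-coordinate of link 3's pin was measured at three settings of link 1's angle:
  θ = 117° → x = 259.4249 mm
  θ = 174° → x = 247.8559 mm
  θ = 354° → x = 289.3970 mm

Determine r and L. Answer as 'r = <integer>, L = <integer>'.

constraint per measurement: (x − r cos θ)² + (r sin θ − e)² = L²
subtracting the θ₁ and θ₂ equations cancels the r² and L² terms:
r = (x₁² − x₂²) / (2[(x₁cos θ₁ + e sin θ₁) − (x₂cos θ₂ + e sin θ₂)]) = 20.9999 → r = 21
L² = (x₁ − r cos θ₁)² + (r sin θ₁ − e)² = 72360.9774 → L = 269.0000 → L = 269
check at θ₃=354°: x = 289.3970 (printed 289.3970) ✓

r = 21, L = 269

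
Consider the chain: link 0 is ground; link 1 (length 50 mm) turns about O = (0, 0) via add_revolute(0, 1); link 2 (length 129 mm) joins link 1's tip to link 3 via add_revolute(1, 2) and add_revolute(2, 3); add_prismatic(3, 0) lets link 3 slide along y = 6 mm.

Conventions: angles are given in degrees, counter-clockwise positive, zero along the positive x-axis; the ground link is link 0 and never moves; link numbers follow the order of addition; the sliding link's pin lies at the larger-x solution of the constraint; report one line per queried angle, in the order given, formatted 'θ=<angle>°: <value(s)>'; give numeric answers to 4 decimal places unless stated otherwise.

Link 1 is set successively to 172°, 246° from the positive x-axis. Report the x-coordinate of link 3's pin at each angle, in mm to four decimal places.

geometry: r = 50 mm, L = 129 mm, e = 6 mm
θ=172°: crank pin P = (r cos θ, r sin θ) = (-49.513403, 6.958655)
θ=172°: h = r sin θ − e = 6.958655 − 6 = 0.958655
θ=172°: x = r cos θ + √(L² − h²) = -49.513403 + 128.996438 = 79.483034
θ=246°: crank pin P = (r cos θ, r sin θ) = (-20.336832, -45.677273)
θ=246°: h = r sin θ − e = -45.677273 − 6 = -51.677273
θ=246°: x = r cos θ + √(L² − h²) = -20.336832 + 118.196698 = 97.859866

θ=172°: 79.4830
θ=246°: 97.8599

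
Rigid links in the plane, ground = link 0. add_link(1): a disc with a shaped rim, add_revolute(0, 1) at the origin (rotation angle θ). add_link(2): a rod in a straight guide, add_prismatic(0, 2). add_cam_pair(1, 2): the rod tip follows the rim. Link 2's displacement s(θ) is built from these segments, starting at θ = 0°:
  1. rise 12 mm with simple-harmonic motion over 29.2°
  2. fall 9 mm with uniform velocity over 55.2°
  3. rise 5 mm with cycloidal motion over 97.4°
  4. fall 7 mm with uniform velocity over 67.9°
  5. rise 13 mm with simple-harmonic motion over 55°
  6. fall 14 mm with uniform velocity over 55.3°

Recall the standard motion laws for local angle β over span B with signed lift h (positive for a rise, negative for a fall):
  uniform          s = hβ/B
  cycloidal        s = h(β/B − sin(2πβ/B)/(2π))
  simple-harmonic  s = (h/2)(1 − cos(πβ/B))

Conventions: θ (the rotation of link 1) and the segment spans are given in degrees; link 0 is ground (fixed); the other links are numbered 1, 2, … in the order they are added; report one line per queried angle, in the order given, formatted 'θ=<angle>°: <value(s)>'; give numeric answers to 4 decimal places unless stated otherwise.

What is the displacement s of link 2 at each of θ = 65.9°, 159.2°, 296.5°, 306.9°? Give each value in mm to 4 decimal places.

segment 1 (0° to 29.2°, simple-harmonic, h = 12) is passed completely: s = 0.0000 + (12) = 12.0000
θ = 65.9° falls in segment 2 (29.2° to 84.4°, uniform, h = -9): β = 65.9 − 29.2 = 36.7°, B = 55.2°; Δs = -9·36.7/55.2 = -5.9837; s = 12.0000 − 5.9837 = 6.0163
segment 2 (29.2° to 84.4°, uniform, h = -9) is passed completely: s = 12.0000 + (-9) = 3.0000
θ = 159.2° falls in segment 3 (84.4° to 181.8°, cycloidal, h = 5): β = 159.2 − 84.4 = 74.8°, B = 97.4°; Δs = 5·(0.7680 − sin(2π·0.7680)/(2π)) = 4.6305; s = 3.0000 + 4.6305 = 7.6305
segment 3 (84.4° to 181.8°, cycloidal, h = 5) is passed completely: s = 3.0000 + (5) = 8.0000
segment 4 (181.8° to 249.7°, uniform, h = -7) is passed completely: s = 8.0000 + (-7) = 1.0000
θ = 296.5° falls in segment 5 (249.7° to 304.7°, simple-harmonic, h = 13): β = 296.5 − 249.7 = 46.8°, B = 55°; Δs = 13/2·(1 − cos(π·0.8509)) = 12.2999; s = 1.0000 + 12.2999 = 13.2999
segment 5 (249.7° to 304.7°, simple-harmonic, h = 13) is passed completely: s = 1.0000 + (13) = 14.0000
θ = 306.9° falls in segment 6 (304.7° to 360°, uniform, h = -14): β = 306.9 − 304.7 = 2.2°, B = 55.3°; Δs = -14·2.2/55.3 = -0.5570; s = 14.0000 − 0.5570 = 13.4430

θ=65.9°: 6.0163
θ=159.2°: 7.6305
θ=296.5°: 13.2999
θ=306.9°: 13.4430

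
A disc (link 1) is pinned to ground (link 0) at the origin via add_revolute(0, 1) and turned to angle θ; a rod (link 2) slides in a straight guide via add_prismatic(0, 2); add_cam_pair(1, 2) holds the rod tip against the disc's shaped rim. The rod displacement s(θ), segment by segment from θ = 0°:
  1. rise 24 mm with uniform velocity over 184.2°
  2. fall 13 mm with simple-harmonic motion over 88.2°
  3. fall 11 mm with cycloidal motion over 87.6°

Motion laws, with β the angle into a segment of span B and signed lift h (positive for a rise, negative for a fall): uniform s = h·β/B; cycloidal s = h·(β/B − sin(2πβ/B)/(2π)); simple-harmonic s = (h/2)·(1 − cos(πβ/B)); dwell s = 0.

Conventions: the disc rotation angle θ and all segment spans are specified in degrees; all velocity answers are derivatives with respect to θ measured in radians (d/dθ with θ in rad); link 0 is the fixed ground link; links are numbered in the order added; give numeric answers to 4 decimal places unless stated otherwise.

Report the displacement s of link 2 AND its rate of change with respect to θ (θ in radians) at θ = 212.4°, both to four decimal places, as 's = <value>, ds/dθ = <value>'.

segment 1 (0° to 184.2°, uniform, h = 24) is passed completely: s = 0.0000 + (24) = 24.0000
θ = 212.4° falls in segment 2 (184.2° to 272.4°, simple-harmonic, h = -13): β = 212.4 − 184.2 = 28.2°, B = 88.2°; Δs = -13/2·(1 − cos(π·0.3197)) = -3.0124; s = 24.0000 − 3.0124 = 20.9876
velocity in seg [184.2°–272.4°] (simple-harmonic), θ in radians: β = 28.2° = 0.4922 rad, B = 88.2° = 1.5394 rad; ds/dθ = (πh/(2B)) sin(πβ/B) = (π·(-13)/(2·1.5394)) sin(π·0.3197) = -11.194188 mm/rad

s = 20.9876, ds/dθ = -11.1942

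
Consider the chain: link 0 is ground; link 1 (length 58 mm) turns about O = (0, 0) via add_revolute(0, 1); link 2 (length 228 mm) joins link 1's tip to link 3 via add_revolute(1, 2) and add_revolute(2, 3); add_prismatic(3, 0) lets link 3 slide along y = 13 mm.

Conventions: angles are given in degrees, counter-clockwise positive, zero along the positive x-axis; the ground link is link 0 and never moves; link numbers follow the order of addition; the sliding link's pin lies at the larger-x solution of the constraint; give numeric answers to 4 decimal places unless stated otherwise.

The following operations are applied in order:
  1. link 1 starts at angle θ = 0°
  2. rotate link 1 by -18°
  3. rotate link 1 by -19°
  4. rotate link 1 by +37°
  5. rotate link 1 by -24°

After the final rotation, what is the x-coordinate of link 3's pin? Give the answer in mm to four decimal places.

geometry: r = 58 mm, L = 228 mm, e = 13 mm; θ starts at 0°
rotate link 1 by -18°: θ ← 0° -18° = -18°
rotate link 1 by -19°: θ ← -18° -19° = -37°
rotate link 1 by +37°: θ ← -37° +37° = 0°
rotate link 1 by -24°: θ ← 0° -24° = -24°
crank pin P = (r cos θ, r sin θ) = (52.985637, -23.590725)
h = r sin θ − e = -23.590725 − 13 = -36.590725
x = r cos θ + √(L² − h²) = 52.985637 + 225.044704 = 278.030341

278.0303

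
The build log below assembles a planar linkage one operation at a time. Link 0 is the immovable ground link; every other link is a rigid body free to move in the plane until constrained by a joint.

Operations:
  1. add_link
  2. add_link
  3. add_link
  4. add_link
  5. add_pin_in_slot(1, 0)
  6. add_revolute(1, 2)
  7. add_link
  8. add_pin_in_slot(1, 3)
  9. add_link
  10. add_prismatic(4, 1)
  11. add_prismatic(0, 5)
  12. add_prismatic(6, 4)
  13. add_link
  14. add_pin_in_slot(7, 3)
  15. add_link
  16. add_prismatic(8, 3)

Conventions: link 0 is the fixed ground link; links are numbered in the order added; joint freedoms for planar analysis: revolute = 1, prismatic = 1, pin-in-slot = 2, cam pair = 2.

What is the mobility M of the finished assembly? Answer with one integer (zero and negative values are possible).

(L,J1,J2)=(1,0,0); link0 fixed
link1: (2,0,0)
link2: (3,0,0)
link3: (4,0,0)
link4: (5,0,0)
PS 1-0 [J2]: (5,0,1)
R 1-2 [J1]: (5,1,1)
link5: (6,1,1)
PS 1-3 [J2]: (6,1,2)
link6: (7,1,2)
P 4-1 [J1]: (7,2,2)
P 0-5 [J1]: (7,3,2)
P 6-4 [J1]: (7,4,2)
link7: (8,4,2)
PS 7-3 [J2]: (8,4,3)
link8: (9,4,3)
P 8-3 [J1]: (9,5,3)
Grübler: 3·8 − 2·5 − 3 = 11

M = 11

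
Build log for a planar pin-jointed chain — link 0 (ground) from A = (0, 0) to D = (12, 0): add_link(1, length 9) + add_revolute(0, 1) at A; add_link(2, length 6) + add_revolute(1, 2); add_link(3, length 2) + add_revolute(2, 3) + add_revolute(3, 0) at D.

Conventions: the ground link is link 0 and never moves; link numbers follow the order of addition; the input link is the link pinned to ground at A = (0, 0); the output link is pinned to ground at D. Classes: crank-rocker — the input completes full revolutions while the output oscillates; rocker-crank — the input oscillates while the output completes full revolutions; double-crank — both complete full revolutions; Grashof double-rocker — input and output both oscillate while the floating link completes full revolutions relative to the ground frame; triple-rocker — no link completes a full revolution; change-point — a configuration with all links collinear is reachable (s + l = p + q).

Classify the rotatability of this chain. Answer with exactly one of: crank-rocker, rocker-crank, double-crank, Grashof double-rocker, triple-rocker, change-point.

lengths: ground=12, input=9, coupler=6, output=2
sorted: s=2 (shortest), l=12 (longest), p+q=15
s + l = 14 vs p + q = 15
s + l < p + q (Grashof) with shortest = output link → rocker-crank

rocker-crank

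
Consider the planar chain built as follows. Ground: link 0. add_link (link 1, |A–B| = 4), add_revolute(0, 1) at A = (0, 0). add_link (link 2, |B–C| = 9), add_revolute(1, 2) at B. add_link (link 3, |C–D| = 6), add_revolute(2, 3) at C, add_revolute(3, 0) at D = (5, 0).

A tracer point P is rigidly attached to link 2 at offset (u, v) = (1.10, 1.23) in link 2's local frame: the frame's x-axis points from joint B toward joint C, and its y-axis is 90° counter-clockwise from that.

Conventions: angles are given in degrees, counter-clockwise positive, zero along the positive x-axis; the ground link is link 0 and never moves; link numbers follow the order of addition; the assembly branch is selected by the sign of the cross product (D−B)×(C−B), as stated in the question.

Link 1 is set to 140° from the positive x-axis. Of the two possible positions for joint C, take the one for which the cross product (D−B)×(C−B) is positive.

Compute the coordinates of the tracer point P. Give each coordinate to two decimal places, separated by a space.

A=(0,0), D=(5.00,0)
B = A + 4.00·(cos140°, sin140°) = (-3.0642, 2.5712)
|BD| = 8.4641
circle(B,9.00) ∩ circle(D,6.00): a=6.8903, h=5.7899
  candidates: C₊=(5.2594,5.9944) cross=49.007; C₋=(1.7418,-5.0382) cross=-49.007
  branch + wants cross > 0 → take C=(5.2594,5.9944) (cross=49.007)
ex = (C−B)/|BC| = (0.9248,0.3804); ey = (-0.3804,0.9248)
P = B + 1.10·ex + 1.23·ey = (-2.5147,4.1271)

-2.51 4.13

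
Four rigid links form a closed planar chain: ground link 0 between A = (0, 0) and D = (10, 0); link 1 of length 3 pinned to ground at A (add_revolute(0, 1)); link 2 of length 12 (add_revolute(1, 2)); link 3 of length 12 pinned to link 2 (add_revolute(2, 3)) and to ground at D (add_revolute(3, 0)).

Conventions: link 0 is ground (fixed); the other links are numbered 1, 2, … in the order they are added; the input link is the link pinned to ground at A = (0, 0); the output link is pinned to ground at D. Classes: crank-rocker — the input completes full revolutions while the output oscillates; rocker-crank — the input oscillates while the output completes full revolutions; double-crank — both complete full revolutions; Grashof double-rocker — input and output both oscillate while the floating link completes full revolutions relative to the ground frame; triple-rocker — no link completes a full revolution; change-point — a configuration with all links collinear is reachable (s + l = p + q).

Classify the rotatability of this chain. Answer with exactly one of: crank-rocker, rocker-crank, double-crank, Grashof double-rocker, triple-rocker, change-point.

lengths: ground=10, input=3, coupler=12, output=12
sorted: s=3 (shortest), l=12 (longest), p+q=22
s + l = 15 vs p + q = 22
s + l < p + q (Grashof) with shortest = input link → crank-rocker

crank-rocker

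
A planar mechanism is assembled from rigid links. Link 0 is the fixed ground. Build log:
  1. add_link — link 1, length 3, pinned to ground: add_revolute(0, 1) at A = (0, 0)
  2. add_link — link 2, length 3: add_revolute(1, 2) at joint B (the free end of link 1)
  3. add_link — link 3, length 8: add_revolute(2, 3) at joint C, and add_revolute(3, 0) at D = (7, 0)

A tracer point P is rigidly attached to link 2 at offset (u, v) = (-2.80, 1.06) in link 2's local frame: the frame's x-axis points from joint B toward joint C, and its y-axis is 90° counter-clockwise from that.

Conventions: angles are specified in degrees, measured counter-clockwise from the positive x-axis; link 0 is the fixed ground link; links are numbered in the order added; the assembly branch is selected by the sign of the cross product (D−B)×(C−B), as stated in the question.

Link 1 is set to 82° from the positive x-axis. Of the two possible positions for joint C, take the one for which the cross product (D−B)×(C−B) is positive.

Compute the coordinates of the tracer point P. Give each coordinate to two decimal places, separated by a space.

A=(0,0), D=(7.00,0)
B = A + 3.00·(cos82°, sin82°) = (0.4175, 2.9708)
|BD| = 7.2218
circle(B,3.00) ∩ circle(D,8.00): a=-0.1970, h=2.9935
  candidates: C₊=(1.4694,5.7804) cross=21.619; C₋=(-0.9935,0.3233) cross=-21.619
  branch + wants cross > 0 → take C=(1.4694,5.7804) (cross=21.619)
ex = (C−B)/|BC| = (0.3506,0.9365); ey = (-0.9365,0.3506)
P = B + -2.80·ex + 1.06·ey = (-1.5569,0.7202)

-1.56 0.72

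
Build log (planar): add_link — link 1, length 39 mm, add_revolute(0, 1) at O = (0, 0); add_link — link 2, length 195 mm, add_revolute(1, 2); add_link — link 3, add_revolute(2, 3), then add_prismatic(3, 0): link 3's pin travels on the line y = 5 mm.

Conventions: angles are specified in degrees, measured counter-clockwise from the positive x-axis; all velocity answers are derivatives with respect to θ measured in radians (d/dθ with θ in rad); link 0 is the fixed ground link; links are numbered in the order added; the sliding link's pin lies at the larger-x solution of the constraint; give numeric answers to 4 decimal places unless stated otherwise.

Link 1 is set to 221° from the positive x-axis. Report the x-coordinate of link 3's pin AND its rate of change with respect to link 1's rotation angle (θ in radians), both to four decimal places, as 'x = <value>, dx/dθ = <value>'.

geometry: r = 39 mm, L = 195 mm, e = 5 mm
crank pin P = (r cos θ, r sin θ) = (-29.433674, -25.586302)
h = r sin θ − e = -25.586302 − 5 = -30.586302
x = r cos θ + √(L² − h²) = -29.433674 + 192.586287 = 163.152614
dx/dθ = −r sin θ − h·r cos θ/√(L² − h²) (θ in radians; h = -30.586302) = 20.911685

x = 163.1526, dx/dθ = 20.9117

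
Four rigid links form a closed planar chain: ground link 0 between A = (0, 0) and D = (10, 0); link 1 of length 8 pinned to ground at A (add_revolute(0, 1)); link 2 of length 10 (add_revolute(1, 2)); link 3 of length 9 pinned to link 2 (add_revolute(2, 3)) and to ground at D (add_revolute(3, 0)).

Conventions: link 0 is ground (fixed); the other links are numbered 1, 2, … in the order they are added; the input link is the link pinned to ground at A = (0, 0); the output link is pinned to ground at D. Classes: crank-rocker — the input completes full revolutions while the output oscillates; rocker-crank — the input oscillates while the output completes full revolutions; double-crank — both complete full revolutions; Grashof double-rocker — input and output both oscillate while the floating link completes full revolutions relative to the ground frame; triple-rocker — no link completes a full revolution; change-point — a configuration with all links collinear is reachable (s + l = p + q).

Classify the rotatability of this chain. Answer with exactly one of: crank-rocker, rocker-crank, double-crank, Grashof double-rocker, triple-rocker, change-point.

lengths: ground=10, input=8, coupler=10, output=9
sorted: s=8 (shortest), l=10 (longest), p+q=19
s + l = 18 vs p + q = 19
s + l < p + q (Grashof) with shortest = input link → crank-rocker

crank-rocker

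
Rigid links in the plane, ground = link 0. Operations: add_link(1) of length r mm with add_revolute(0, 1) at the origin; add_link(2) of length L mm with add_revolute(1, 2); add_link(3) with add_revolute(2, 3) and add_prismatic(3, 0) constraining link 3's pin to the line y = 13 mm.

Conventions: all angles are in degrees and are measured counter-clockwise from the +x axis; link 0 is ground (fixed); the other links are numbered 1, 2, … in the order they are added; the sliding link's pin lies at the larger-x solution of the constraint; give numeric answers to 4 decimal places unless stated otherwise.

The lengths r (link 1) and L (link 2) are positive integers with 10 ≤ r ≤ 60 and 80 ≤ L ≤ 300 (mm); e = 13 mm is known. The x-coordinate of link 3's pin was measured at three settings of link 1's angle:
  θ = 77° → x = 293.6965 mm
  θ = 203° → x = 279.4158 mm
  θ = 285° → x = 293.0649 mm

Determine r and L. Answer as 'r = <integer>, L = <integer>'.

constraint per measurement: (x − r cos θ)² + (r sin θ − e)² = L²
subtracting the θ₁ and θ₂ equations cancels the r² and L² terms:
r = (x₁² − x₂²) / (2[(x₁cos θ₁ + e sin θ₁) − (x₂cos θ₂ + e sin θ₂)]) = 12.0000 → r = 12
L² = (x₁ − r cos θ₁)² + (r sin θ₁ − e)² = 84681.0146 → L = 291.0000 → L = 291
check at θ₃=285°: x = 293.0649 (printed 293.0649) ✓

r = 12, L = 291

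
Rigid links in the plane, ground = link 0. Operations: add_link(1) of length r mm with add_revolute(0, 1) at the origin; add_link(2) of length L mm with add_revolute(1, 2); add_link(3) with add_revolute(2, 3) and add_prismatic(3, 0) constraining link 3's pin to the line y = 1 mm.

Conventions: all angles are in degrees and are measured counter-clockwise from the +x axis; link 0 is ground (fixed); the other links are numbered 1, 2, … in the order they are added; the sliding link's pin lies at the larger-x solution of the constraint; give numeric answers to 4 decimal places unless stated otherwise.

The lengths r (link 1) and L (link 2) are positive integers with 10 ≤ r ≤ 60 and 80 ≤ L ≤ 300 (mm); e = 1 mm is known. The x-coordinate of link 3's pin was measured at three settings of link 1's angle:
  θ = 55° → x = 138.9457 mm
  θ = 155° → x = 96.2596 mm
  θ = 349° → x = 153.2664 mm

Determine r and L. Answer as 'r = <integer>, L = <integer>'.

constraint per measurement: (x − r cos θ)² + (r sin θ − e)² = L²
subtracting the θ₁ and θ₂ equations cancels the r² and L² terms:
r = (x₁² − x₂²) / (2[(x₁cos θ₁ + e sin θ₁) − (x₂cos θ₂ + e sin θ₂)]) = 30.0000 → r = 30
L² = (x₁ − r cos θ₁)² + (r sin θ₁ − e)² = 15375.9997 → L = 124.0000 → L = 124
check at θ₃=349°: x = 153.2664 (printed 153.2664) ✓

r = 30, L = 124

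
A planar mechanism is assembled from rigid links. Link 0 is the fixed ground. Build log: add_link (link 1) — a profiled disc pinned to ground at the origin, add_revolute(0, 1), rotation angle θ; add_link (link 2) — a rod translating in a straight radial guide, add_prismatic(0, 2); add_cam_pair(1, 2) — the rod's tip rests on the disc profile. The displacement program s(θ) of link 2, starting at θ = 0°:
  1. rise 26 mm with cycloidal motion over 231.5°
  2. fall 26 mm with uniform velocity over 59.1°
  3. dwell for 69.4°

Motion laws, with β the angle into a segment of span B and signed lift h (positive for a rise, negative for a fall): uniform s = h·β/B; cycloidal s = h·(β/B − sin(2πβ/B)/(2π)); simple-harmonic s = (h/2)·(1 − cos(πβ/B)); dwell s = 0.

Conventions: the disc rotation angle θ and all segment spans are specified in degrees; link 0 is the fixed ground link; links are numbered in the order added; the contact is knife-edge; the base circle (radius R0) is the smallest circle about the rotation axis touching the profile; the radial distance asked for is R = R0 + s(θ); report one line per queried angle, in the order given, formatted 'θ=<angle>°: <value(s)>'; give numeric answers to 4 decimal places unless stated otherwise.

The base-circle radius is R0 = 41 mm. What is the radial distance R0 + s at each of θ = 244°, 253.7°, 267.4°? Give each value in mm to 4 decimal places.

seg 1 [0°–231.5°] cycloidal, h=26: full span → s += 26 → s = 26.0000
seg 2 [231.5°–290.6°] uniform, h=-26: θ=244° here. β=12.5, B=59.1. -26·12.5/59.1 = -5.4992 → s = 20.5008
seg 2 [231.5°–290.6°] uniform, h=-26: θ=253.7° here. β=22.2, B=59.1. -26·22.2/59.1 = -9.7665 → s = 16.2335
seg 2 [231.5°–290.6°] uniform, h=-26: θ=267.4° here. β=35.9, B=59.1. -26·35.9/59.1 = -15.7936 → s = 10.2064
θ=244°: R = R0 + s = 41 + 20.5008 = 61.5008
θ=253.7°: R = R0 + s = 41 + 16.2335 = 57.2335
θ=267.4°: R = R0 + s = 41 + 10.2064 = 51.2064

θ=244°: 61.5008
θ=253.7°: 57.2335
θ=267.4°: 51.2064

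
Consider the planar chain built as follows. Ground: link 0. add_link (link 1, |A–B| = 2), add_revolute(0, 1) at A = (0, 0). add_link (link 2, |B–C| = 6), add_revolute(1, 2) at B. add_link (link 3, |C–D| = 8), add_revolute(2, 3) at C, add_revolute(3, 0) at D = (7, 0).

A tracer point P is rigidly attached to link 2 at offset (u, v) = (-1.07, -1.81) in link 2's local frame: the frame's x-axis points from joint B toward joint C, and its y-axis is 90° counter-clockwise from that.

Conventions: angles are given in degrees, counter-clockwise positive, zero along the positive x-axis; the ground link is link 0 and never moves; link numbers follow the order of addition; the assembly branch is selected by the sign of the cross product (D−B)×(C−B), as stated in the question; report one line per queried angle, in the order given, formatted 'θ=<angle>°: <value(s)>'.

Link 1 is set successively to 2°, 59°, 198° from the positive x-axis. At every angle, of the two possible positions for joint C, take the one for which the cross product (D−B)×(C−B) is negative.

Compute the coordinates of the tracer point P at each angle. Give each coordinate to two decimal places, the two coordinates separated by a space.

A=(0,0), D=(7.00,0)
θ=2°: B = A + 2.00·(cos2°, sin2°) = (1.9988, 0.0698)
θ=2°: |BD| = 5.0017
θ=2°: circle(B,6.00) ∩ circle(D,8.00): a=-0.2982, h=5.9926
θ=2°:   candidates: C₊=(1.7842,6.0660) cross=29.973; C₋=(1.6170,-5.9180) cross=-29.973
θ=2°:   branch - wants cross < 0 → take C=(1.6170,-5.9180) (cross=-29.973)
θ=2°: ex = (C−B)/|BC| = (-0.0636,-0.9980); ey = (0.9980,-0.0636)
θ=2°: P = B + -1.07·ex + -1.81·ey = (0.2605,1.2528)
θ=59°: B = A + 2.00·(cos59°, sin59°) = (1.0301, 1.7143)
θ=59°: |BD| = 6.2112
θ=59°: circle(B,6.00) ∩ circle(D,8.00): a=0.8516, h=5.9393
θ=59°:   candidates: C₊=(3.4879,7.1878) cross=36.890; C₋=(0.2093,-4.2293) cross=-36.890
θ=59°:   branch - wants cross < 0 → take C=(0.2093,-4.2293) (cross=-36.890)
θ=59°: ex = (C−B)/|BC| = (-0.1368,-0.9906); ey = (0.9906,-0.1368)
θ=59°: P = B + -1.07·ex + -1.81·ey = (-0.6165,3.0219)
θ=198°: B = A + 2.00·(cos198°, sin198°) = (-1.9021, -0.6180)
θ=198°: |BD| = 8.9235
θ=198°: circle(B,6.00) ∩ circle(D,8.00): a=2.8929, h=5.2565
θ=198°:   candidates: C₊=(0.6198,4.8262) cross=46.907; C₋=(1.3479,-5.6616) cross=-46.907
θ=198°:   branch - wants cross < 0 → take C=(1.3479,-5.6616) (cross=-46.907)
θ=198°: ex = (C−B)/|BC| = (0.5417,-0.8406); ey = (0.8406,0.5417)
θ=198°: P = B + -1.07·ex + -1.81·ey = (-4.0032,-0.6990)

θ=2°: 0.26 1.25
θ=59°: -0.62 3.02
θ=198°: -4.00 -0.70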